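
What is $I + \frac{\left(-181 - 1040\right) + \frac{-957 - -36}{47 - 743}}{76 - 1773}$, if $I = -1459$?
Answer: $- \frac{574131171}{393704} \approx -1458.3$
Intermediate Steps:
$I + \frac{\left(-181 - 1040\right) + \frac{-957 - -36}{47 - 743}}{76 - 1773} = -1459 + \frac{\left(-181 - 1040\right) + \frac{-957 - -36}{47 - 743}}{76 - 1773} = -1459 + \frac{\left(-181 - 1040\right) + \frac{-957 + 36}{-696}}{-1697} = -1459 + \left(-1221 - - \frac{307}{232}\right) \left(- \frac{1}{1697}\right) = -1459 + \left(-1221 + \frac{307}{232}\right) \left(- \frac{1}{1697}\right) = -1459 - - \frac{282965}{393704} = -1459 + \frac{282965}{393704} = - \frac{574131171}{393704}$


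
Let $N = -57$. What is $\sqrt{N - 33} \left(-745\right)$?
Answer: $- 2235 i \sqrt{10} \approx - 7067.7 i$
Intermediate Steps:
$\sqrt{N - 33} \left(-745\right) = \sqrt{-57 - 33} \left(-745\right) = \sqrt{-90} \left(-745\right) = 3 i \sqrt{10} \left(-745\right) = - 2235 i \sqrt{10}$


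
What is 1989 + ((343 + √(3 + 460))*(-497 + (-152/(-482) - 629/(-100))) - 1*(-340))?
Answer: -3997620373/24100 - 11818511*√463/24100 ≈ -1.7643e+5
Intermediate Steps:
1989 + ((343 + √(3 + 460))*(-497 + (-152/(-482) - 629/(-100))) - 1*(-340)) = 1989 + ((343 + √463)*(-497 + (-152*(-1/482) - 629*(-1/100))) + 340) = 1989 + ((343 + √463)*(-497 + (76/241 + 629/100)) + 340) = 1989 + ((343 + √463)*(-497 + 159189/24100) + 340) = 1989 + ((343 + √463)*(-11818511/24100) + 340) = 1989 + ((-4053749273/24100 - 11818511*√463/24100) + 340) = 1989 + (-4045555273/24100 - 11818511*√463/24100) = -3997620373/24100 - 11818511*√463/24100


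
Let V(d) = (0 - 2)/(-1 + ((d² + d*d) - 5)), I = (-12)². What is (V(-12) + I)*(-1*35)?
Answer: -710605/141 ≈ -5039.8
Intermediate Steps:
I = 144
V(d) = -2/(-6 + 2*d²) (V(d) = -2/(-1 + ((d² + d²) - 5)) = -2/(-1 + (2*d² - 5)) = -2/(-1 + (-5 + 2*d²)) = -2/(-6 + 2*d²))
(V(-12) + I)*(-1*35) = (-1/(-3 + (-12)²) + 144)*(-1*35) = (-1/(-3 + 144) + 144)*(-35) = (-1/141 + 144)*(-35) = (20303/141)*(-35) = -710605/141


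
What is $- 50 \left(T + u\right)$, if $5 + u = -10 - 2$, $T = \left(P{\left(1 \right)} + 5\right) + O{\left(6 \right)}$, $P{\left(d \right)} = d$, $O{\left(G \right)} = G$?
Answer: $250$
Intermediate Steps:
$T = 12$ ($T = \left(1 + 5\right) + 6 = 6 + 6 = 12$)
$u = -17$ ($u = -5 - 12 = -17$)
$- 50 \left(T + u\right) = - 50 \left(12 - 17\right) = \left(-50\right) \left(-5\right) = 250$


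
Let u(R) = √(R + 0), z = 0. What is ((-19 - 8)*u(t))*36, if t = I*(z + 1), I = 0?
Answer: 0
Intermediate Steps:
t = 0 (t = 0*(0 + 1) = 0*1 = 0)
u(R) = √R
((-19 - 8)*u(t))*36 = ((-19 - 8)*√0)*36 = -27*0*36 = 0*36 = 0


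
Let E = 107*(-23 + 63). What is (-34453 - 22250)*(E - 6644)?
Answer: 134045892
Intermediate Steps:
E = 4280 (E = 107*40 = 4280)
(-34453 - 22250)*(E - 6644) = (-34453 - 22250)*(4280 - 6644) = -56703*(-2364) = 134045892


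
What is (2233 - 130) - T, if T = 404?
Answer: 1699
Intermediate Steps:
(2233 - 130) - T = (2233 - 130) - 1*404 = 2103 - 404 = 1699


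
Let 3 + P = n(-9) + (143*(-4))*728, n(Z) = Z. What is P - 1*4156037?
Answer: -4572465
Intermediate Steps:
P = -416428 (P = -3 + (-9 + (143*(-4))*728) = -3 + (-9 - 572*728) = -3 + (-9 - 416416) = -3 - 416425 = -416428)
P - 1*4156037 = -416428 - 1*4156037 = -416428 - 4156037 = -4572465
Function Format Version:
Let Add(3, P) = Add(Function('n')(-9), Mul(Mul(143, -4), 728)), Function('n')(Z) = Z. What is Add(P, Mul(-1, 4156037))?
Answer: -4572465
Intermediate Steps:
P = -416428 (P = Add(-3, Add(-9, Mul(Mul(143, -4), 728))) = Add(-3, Add(-9, Mul(-572, 728))) = Add(-3, Add(-9, -416416)) = Add(-3, -416425) = -416428)
Add(P, Mul(-1, 4156037)) = Add(-416428, Mul(-1, 4156037)) = Add(-416428, -4156037) = -4572465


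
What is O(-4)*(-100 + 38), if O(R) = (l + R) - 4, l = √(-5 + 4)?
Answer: 496 - 62*I ≈ 496.0 - 62.0*I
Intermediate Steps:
l = I (l = √(-1) = I ≈ 1.0*I)
O(R) = -4 + I + R (O(R) = (I + R) - 4 = -4 + I + R)
O(-4)*(-100 + 38) = (-4 + I - 4)*(-100 + 38) = (-8 + I)*(-62) = 496 - 62*I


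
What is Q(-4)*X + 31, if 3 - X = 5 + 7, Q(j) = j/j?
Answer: 22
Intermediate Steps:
Q(j) = 1
X = -9 (X = 3 - (5 + 7) = 3 - 1*12 = 3 - 12 = -9)
Q(-4)*X + 31 = 1*(-9) + 31 = -9 + 31 = 22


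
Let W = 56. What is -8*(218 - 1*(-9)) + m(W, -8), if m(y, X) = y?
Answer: -1760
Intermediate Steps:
-8*(218 - 1*(-9)) + m(W, -8) = -8*(218 - 1*(-9)) + 56 = -8*(218 + 9) + 56 = -8*227 + 56 = -1816 + 56 = -1760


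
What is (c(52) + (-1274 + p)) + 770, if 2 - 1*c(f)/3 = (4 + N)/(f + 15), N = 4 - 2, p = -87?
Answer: -39213/67 ≈ -585.27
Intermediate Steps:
N = 2
c(f) = 6 - 18/(15 + f) (c(f) = 6 - 3*(4 + 2)/(f + 15) = 6 - 18/(15 + f))
(c(52) + (-1274 + p)) + 770 = (6*(12 + 52)/(15 + 52) + (-1274 - 87)) + 770 = (6*64/67 - 1361) + 770 = (6*(1/67)*64 - 1361) + 770 = (384/67 - 1361) + 770 = -90803/67 + 770 = -39213/67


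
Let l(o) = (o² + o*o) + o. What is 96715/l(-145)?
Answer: 667/289 ≈ 2.3080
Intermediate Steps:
l(o) = o + 2*o² (l(o) = (o² + o²) + o = 2*o² + o = o + 2*o²)
96715/l(-145) = 96715/((-145*(1 + 2*(-145)))) = 96715/((-145*(1 - 290))) = 96715/((-145*(-289))) = 96715/41905 = 96715*(1/41905) = 667/289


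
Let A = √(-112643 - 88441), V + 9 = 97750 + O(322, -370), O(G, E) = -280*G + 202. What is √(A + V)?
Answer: √(7783 + 2*I*√50271) ≈ 88.258 + 2.5404*I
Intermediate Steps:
O(G, E) = 202 - 280*G
V = 7783 (V = -9 + (97750 + (202 - 280*322)) = -9 + (97750 + (202 - 90160)) = -9 + (97750 - 89958) = -9 + 7792 = 7783)
A = 2*I*√50271 (A = √(-201084) = 2*I*√50271 ≈ 448.42*I)
√(A + V) = √(2*I*√50271 + 7783) = √(7783 + 2*I*√50271)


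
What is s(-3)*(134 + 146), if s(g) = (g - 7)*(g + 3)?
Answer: 0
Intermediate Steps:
s(g) = (-7 + g)*(3 + g)
s(-3)*(134 + 146) = (-21 + (-3)² - 4*(-3))*(134 + 146) = (-21 + 9 + 12)*280 = 0*280 = 0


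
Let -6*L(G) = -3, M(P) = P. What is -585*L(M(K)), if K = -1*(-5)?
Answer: -585/2 ≈ -292.50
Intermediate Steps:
K = 5
L(G) = ½ (L(G) = -⅙*(-3) = ½)
-585*L(M(K)) = -585*½ = -585/2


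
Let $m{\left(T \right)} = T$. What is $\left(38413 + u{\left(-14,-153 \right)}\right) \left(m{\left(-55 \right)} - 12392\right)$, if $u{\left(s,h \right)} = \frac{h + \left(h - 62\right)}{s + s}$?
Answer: $- \frac{3348031401}{7} \approx -4.7829 \cdot 10^{8}$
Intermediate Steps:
$u{\left(s,h \right)} = \frac{-62 + 2 h}{2 s}$ ($u{\left(s,h \right)} = \frac{h + \left(-62 + h\right)}{2 s} = \left(-62 + 2 h\right) \frac{1}{2 s} = \frac{-62 + 2 h}{2 s}$)
$\left(38413 + u{\left(-14,-153 \right)}\right) \left(m{\left(-55 \right)} - 12392\right) = \left(38413 + \frac{-31 - 153}{-14}\right) \left(-55 - 12392\right) = \left(38413 - - \frac{92}{7}\right) \left(-12447\right) = \left(38413 + \frac{92}{7}\right) \left(-12447\right) = \frac{268983}{7} \left(-12447\right) = - \frac{3348031401}{7}$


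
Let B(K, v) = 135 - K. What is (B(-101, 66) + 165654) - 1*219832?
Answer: -53942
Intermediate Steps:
(B(-101, 66) + 165654) - 1*219832 = ((135 - 1*(-101)) + 165654) - 1*219832 = ((135 + 101) + 165654) - 219832 = (236 + 165654) - 219832 = 165890 - 219832 = -53942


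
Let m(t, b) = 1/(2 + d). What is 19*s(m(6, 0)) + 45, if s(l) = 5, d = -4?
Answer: 140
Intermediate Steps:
m(t, b) = -½ (m(t, b) = 1/(2 - 4) = 1/(-2) = -½)
19*s(m(6, 0)) + 45 = 19*5 + 45 = 95 + 45 = 140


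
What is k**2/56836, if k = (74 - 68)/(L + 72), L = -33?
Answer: 1/2401321 ≈ 4.1644e-7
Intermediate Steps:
k = 2/13 (k = (74 - 68)/(-33 + 72) = 6/39 = 6*(1/39) = 2/13 ≈ 0.15385)
k**2/56836 = (2/13)**2/56836 = (4/169)*(1/56836) = 1/2401321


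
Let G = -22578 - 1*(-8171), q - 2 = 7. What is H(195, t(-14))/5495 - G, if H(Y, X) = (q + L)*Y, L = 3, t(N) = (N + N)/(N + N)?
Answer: 15833761/1099 ≈ 14407.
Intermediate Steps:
q = 9 (q = 2 + 7 = 9)
t(N) = 1 (t(N) = (2*N)/((2*N)) = (2*N)*(1/(2*N)) = 1)
H(Y, X) = 12*Y (H(Y, X) = (9 + 3)*Y = 12*Y)
G = -14407 (G = -22578 + 8171 = -14407)
H(195, t(-14))/5495 - G = (12*195)/5495 - 1*(-14407) = 2340*(1/5495) + 14407 = 468/1099 + 14407 = 15833761/1099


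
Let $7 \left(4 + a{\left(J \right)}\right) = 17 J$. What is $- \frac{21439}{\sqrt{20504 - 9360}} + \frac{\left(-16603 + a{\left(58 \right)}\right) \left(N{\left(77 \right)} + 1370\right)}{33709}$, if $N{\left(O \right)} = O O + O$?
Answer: $- \frac{850179888}{235963} - \frac{21439 \sqrt{2786}}{5572} \approx -3806.1$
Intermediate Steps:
$N{\left(O \right)} = O + O^{2}$ ($N{\left(O \right)} = O^{2} + O = O + O^{2}$)
$a{\left(J \right)} = -4 + \frac{17 J}{7}$
$- \frac{21439}{\sqrt{20504 - 9360}} + \frac{\left(-16603 + a{\left(58 \right)}\right) \left(N{\left(77 \right)} + 1370\right)}{33709} = - \frac{21439}{\sqrt{20504 - 9360}} + \frac{\left(-16603 + \left(-4 + \frac{17}{7} \cdot 58\right)\right) \left(77 \left(1 + 77\right) + 1370\right)}{33709} = - \frac{21439}{\sqrt{11144}} + \left(-16603 + \left(-4 + \frac{986}{7}\right)\right) \left(77 \cdot 78 + 1370\right) \frac{1}{33709} = - \frac{21439}{2 \sqrt{2786}} + \left(-16603 + \frac{958}{7}\right) \left(6006 + 1370\right) \frac{1}{33709} = - 21439 \frac{\sqrt{2786}}{5572} + \left(- \frac{115263}{7}\right) 7376 \cdot \frac{1}{33709} = - \frac{21439 \sqrt{2786}}{5572} - \frac{850179888}{235963} = - \frac{850179888}{235963} - \frac{21439 \sqrt{2786}}{5572}$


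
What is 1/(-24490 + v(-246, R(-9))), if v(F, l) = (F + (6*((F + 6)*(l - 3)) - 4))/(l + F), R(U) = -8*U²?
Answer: -447/11415625 ≈ -3.9157e-5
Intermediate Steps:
v(F, l) = (-4 + F + 6*(-3 + l)*(6 + F))/(F + l) (v(F, l) = (F + (6*((6 + F)*(-3 + l)) - 4))/(F + l) = (F + (6*((-3 + l)*(6 + F)) - 4))/(F + l) = (F + (6*(-3 + l)*(6 + F) - 4))/(F + l) = (F + (-4 + 6*(-3 + l)*(6 + F)))/(F + l) = (-4 + F + 6*(-3 + l)*(6 + F))/(F + l))
1/(-24490 + v(-246, R(-9))) = 1/(-24490 + (-112 - 17*(-246) + 36*(-8*(-9)²) + 6*(-246)*(-8*(-9)²))/(-246 - 8*(-9)²)) = 1/(-24490 + (-112 + 4182 + 36*(-8*81) + 6*(-246)*(-8*81))/(-246 - 8*81)) = 1/(-24490 + (-112 + 4182 + 36*(-648) + 6*(-246)*(-648))/(-246 - 648)) = 1/(-24490 + (-112 + 4182 - 23328 + 956448)/(-894)) = 1/(-24490 - 1/894*937190) = 1/(-24490 - 468595/447) = 1/(-11415625/447) = -447/11415625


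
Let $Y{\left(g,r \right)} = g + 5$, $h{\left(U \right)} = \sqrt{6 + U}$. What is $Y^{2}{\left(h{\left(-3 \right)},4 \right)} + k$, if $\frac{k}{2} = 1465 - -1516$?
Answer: $5990 + 10 \sqrt{3} \approx 6007.3$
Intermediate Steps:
$k = 5962$ ($k = 2 \left(1465 - -1516\right) = 2 \left(1465 + 1516\right) = 2 \cdot 2981 = 5962$)
$Y{\left(g,r \right)} = 5 + g$
$Y^{2}{\left(h{\left(-3 \right)},4 \right)} + k = \left(5 + \sqrt{6 - 3}\right)^{2} + 5962 = \left(5 + \sqrt{3}\right)^{2} + 5962 = 5962 + \left(5 + \sqrt{3}\right)^{2}$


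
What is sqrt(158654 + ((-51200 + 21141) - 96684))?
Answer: sqrt(31911) ≈ 178.64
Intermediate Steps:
sqrt(158654 + ((-51200 + 21141) - 96684)) = sqrt(158654 + (-30059 - 96684)) = sqrt(158654 - 126743) = sqrt(31911)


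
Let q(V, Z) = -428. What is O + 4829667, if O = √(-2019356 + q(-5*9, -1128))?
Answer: 4829667 + 2*I*√504946 ≈ 4.8297e+6 + 1421.2*I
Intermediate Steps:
O = 2*I*√504946 (O = √(-2019356 - 428) = √(-2019784) = 2*I*√504946 ≈ 1421.2*I)
O + 4829667 = 2*I*√504946 + 4829667 = 4829667 + 2*I*√504946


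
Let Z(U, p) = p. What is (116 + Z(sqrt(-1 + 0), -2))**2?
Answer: 12996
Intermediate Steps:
(116 + Z(sqrt(-1 + 0), -2))**2 = (116 - 2)**2 = 114**2 = 12996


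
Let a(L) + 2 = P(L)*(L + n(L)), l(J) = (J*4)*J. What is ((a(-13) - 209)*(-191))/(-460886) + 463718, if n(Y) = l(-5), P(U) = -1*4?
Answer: 213721027379/460886 ≈ 4.6372e+5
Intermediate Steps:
l(J) = 4*J² (l(J) = (4*J)*J = 4*J²)
P(U) = -4
n(Y) = 100 (n(Y) = 4*(-5)² = 4*25 = 100)
a(L) = -402 - 4*L (a(L) = -2 - 4*(L + 100) = -2 - 4*(100 + L) = -2 + (-400 - 4*L) = -402 - 4*L)
((a(-13) - 209)*(-191))/(-460886) + 463718 = (((-402 - 4*(-13)) - 209)*(-191))/(-460886) + 463718 = (((-402 + 52) - 209)*(-191))*(-1/460886) + 463718 = ((-350 - 209)*(-191))*(-1/460886) + 463718 = -559*(-191)*(-1/460886) + 463718 = 106769*(-1/460886) + 463718 = -106769/460886 + 463718 = 213721027379/460886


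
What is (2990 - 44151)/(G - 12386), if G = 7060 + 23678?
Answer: -41161/18352 ≈ -2.2429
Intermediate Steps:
G = 30738
(2990 - 44151)/(G - 12386) = (2990 - 44151)/(30738 - 12386) = -41161/18352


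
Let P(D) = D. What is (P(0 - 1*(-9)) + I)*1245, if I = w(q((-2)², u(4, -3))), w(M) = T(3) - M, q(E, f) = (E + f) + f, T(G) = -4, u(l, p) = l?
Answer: -8715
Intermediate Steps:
q(E, f) = E + 2*f
w(M) = -4 - M
I = -16 (I = -4 - ((-2)² + 2*4) = -4 - (4 + 8) = -4 - 1*12 = -4 - 12 = -16)
(P(0 - 1*(-9)) + I)*1245 = ((0 - 1*(-9)) - 16)*1245 = ((0 + 9) - 16)*1245 = (9 - 16)*1245 = -7*1245 = -8715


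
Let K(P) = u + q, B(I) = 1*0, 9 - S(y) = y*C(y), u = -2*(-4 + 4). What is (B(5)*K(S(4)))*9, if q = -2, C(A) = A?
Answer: 0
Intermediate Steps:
u = 0 (u = -2*0 = 0)
S(y) = 9 - y**2 (S(y) = 9 - y*y = 9 - y**2)
B(I) = 0
K(P) = -2 (K(P) = 0 - 2 = -2)
(B(5)*K(S(4)))*9 = (0*(-2))*9 = 0*9 = 0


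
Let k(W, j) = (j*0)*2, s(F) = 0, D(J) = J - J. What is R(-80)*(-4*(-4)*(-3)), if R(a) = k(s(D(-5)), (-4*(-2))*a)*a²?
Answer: 0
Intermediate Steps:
D(J) = 0
k(W, j) = 0 (k(W, j) = 0*2 = 0)
R(a) = 0 (R(a) = 0*a² = 0)
R(-80)*(-4*(-4)*(-3)) = 0*(-4*(-4)*(-3)) = 0*(16*(-3)) = 0*(-48) = 0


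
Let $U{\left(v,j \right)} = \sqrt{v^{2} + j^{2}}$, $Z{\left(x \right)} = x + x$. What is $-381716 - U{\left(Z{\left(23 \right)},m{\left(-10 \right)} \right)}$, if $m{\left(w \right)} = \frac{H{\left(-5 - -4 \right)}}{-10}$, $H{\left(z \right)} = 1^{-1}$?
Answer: $-381716 - \frac{\sqrt{211601}}{10} \approx -3.8176 \cdot 10^{5}$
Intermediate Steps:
$H{\left(z \right)} = 1$
$Z{\left(x \right)} = 2 x$
$m{\left(w \right)} = - \frac{1}{10}$ ($m{\left(w \right)} = 1 \frac{1}{-10} = 1 \left(- \frac{1}{10}\right) = - \frac{1}{10}$)
$U{\left(v,j \right)} = \sqrt{j^{2} + v^{2}}$
$-381716 - U{\left(Z{\left(23 \right)},m{\left(-10 \right)} \right)} = -381716 - \sqrt{\left(- \frac{1}{10}\right)^{2} + \left(2 \cdot 23\right)^{2}} = -381716 - \sqrt{\frac{1}{100} + 46^{2}} = -381716 - \sqrt{\frac{1}{100} + 2116} = -381716 - \sqrt{\frac{211601}{100}} = -381716 - \frac{\sqrt{211601}}{10}$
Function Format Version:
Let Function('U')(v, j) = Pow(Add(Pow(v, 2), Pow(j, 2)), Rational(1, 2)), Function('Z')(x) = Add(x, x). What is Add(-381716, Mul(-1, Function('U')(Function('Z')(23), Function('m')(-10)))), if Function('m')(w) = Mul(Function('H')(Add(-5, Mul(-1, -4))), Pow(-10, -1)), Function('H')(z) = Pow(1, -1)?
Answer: Add(-381716, Mul(Rational(-1, 10), Pow(211601, Rational(1, 2)))) ≈ -3.8176e+5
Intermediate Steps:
Function('H')(z) = 1
Function('Z')(x) = Mul(2, x)
Function('m')(w) = Rational(-1, 10) (Function('m')(w) = Mul(1, Pow(-10, -1)) = Mul(1, Rational(-1, 10)) = Rational(-1, 10))
Function('U')(v, j) = Pow(Add(Pow(j, 2), Pow(v, 2)), Rational(1, 2))
Add(-381716, Mul(-1, Function('U')(Function('Z')(23), Function('m')(-10)))) = Add(-381716, Mul(-1, Pow(Add(Pow(Rational(-1, 10), 2), Pow(Mul(2, 23), 2)), Rational(1, 2)))) = Add(-381716, Mul(-1, Pow(Add(Rational(1, 100), Pow(46, 2)), Rational(1, 2)))) = Add(-381716, Mul(-1, Pow(Add(Rational(1, 100), 2116), Rational(1, 2)))) = Add(-381716, Mul(-1, Pow(Rational(211601, 100), Rational(1, 2)))) = Add(-381716, Mul(-1, Mul(Rational(1, 10), Pow(211601, Rational(1, 2))))) = Add(-381716, Mul(Rational(-1, 10), Pow(211601, Rational(1, 2))))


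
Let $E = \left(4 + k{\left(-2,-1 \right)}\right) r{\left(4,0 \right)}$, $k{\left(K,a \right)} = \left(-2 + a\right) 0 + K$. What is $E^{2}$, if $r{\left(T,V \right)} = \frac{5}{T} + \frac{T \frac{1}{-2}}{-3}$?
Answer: $\frac{529}{36} \approx 14.694$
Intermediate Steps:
$k{\left(K,a \right)} = K$ ($k{\left(K,a \right)} = 0 + K = K$)
$r{\left(T,V \right)} = \frac{5}{T} + \frac{T}{6}$ ($r{\left(T,V \right)} = \frac{5}{T} + T \left(- \frac{1}{2}\right) \left(- \frac{1}{3}\right) = \frac{5}{T} + - \frac{T}{2} \left(- \frac{1}{3}\right) = \frac{5}{T} + \frac{T}{6}$)
$E = \frac{23}{6}$ ($E = \left(4 - 2\right) \left(\frac{5}{4} + \frac{1}{6} \cdot 4\right) = 2 \left(5 \cdot \frac{1}{4} + \frac{2}{3}\right) = 2 \left(\frac{5}{4} + \frac{2}{3}\right) = 2 \cdot \frac{23}{12} = \frac{23}{6} \approx 3.8333$)
$E^{2} = \left(\frac{23}{6}\right)^{2} = \frac{529}{36}$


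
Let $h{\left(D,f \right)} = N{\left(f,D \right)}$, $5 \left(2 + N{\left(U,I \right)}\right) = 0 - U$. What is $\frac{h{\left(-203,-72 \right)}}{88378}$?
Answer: $\frac{31}{220945} \approx 0.00014031$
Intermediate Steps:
$N{\left(U,I \right)} = -2 - \frac{U}{5}$ ($N{\left(U,I \right)} = -2 + \frac{0 - U}{5} = -2 + \frac{\left(-1\right) U}{5} = -2 - \frac{U}{5}$)
$h{\left(D,f \right)} = -2 - \frac{f}{5}$
$\frac{h{\left(-203,-72 \right)}}{88378} = \frac{-2 - - \frac{72}{5}}{88378} = \left(-2 + \frac{72}{5}\right) \frac{1}{88378} = \frac{62}{5} \cdot \frac{1}{88378} = \frac{31}{220945}$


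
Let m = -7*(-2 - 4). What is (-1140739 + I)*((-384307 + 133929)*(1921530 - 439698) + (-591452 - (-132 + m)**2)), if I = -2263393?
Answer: 1262996738364022336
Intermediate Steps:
m = 42 (m = -7*(-6) = 42)
(-1140739 + I)*((-384307 + 133929)*(1921530 - 439698) + (-591452 - (-132 + m)**2)) = (-1140739 - 2263393)*((-384307 + 133929)*(1921530 - 439698) + (-591452 - (-132 + 42)**2)) = -3404132*(-250378*1481832 + (-591452 - 1*(-90)**2)) = -3404132*(-371018132496 + (-591452 - 1*8100)) = -3404132*(-371018132496 + (-591452 - 8100)) = -3404132*(-371018132496 - 599552) = -3404132*(-371018732048) = 1262996738364022336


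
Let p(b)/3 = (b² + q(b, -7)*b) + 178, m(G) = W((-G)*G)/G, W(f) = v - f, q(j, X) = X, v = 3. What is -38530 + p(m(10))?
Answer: -3789403/100 ≈ -37894.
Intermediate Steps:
W(f) = 3 - f
m(G) = (3 + G²)/G (m(G) = (3 - (-G)*G)/G = (3 - (-1)*G²)/G = (3 + G²)/G)
p(b) = 534 - 21*b + 3*b² (p(b) = 3*((b² - 7*b) + 178) = 3*(178 + b² - 7*b) = 534 - 21*b + 3*b²)
-38530 + p(m(10)) = -38530 + (534 - 21*(10 + 3/10) + 3*(10 + 3/10)²) = -38530 + (534 - 21*103/10 + 3*(103/10)²) = -38530 + (534 - 2163/10 + 3*(10609/100)) = -38530 + (534 - 2163/10 + 31827/100) = -38530 + 63597/100 = -3789403/100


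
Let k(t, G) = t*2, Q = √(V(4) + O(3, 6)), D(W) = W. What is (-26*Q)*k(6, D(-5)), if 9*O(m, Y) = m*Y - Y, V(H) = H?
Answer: -416*√3 ≈ -720.53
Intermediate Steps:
O(m, Y) = -Y/9 + Y*m/9 (O(m, Y) = (m*Y - Y)/9 = (Y*m - Y)/9 = (-Y + Y*m)/9 = -Y/9 + Y*m/9)
Q = 4*√3/3 (Q = √(4 + (⅑)*6*(-1 + 3)) = √(4 + (⅑)*6*2) = √(4 + 4/3) = √(16/3) = 4*√3/3 ≈ 2.3094)
k(t, G) = 2*t
(-26*Q)*k(6, D(-5)) = (-104*√3/3)*(2*6) = -104*√3/3*12 = -416*√3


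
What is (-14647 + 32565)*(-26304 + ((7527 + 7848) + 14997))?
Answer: 72890424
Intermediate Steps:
(-14647 + 32565)*(-26304 + ((7527 + 7848) + 14997)) = 17918*(-26304 + (15375 + 14997)) = 17918*(-26304 + 30372) = 17918*4068 = 72890424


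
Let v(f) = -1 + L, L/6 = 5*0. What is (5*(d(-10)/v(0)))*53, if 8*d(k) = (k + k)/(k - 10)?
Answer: -265/8 ≈ -33.125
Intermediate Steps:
L = 0 (L = 6*(5*0) = 6*0 = 0)
d(k) = k/(4*(-10 + k)) (d(k) = ((k + k)/(k - 10))/8 = ((2*k)/(-10 + k))/8 = (2*k/(-10 + k))/8 = k/(4*(-10 + k)))
v(f) = -1 (v(f) = -1 + 0 = -1)
(5*(d(-10)/v(0)))*53 = (5*(((1/4)*(-10)/(-10 - 10))/(-1)))*53 = (5*(((1/4)*(-10)/(-20))*(-1)))*53 = (5*(((1/4)*(-10)*(-1/20))*(-1)))*53 = (5*((1/8)*(-1)))*53 = (5*(-1/8))*53 = -5/8*53 = -265/8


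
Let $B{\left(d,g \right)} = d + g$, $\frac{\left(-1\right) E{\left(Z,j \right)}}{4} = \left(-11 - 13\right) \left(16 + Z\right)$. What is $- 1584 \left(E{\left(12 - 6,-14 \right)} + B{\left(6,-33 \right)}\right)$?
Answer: $-3302640$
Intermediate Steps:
$E{\left(Z,j \right)} = 1536 + 96 Z$ ($E{\left(Z,j \right)} = - 4 \left(-11 - 13\right) \left(16 + Z\right) = - 4 \left(- 24 \left(16 + Z\right)\right) = - 4 \left(-384 - 24 Z\right) = 1536 + 96 Z$)
$- 1584 \left(E{\left(12 - 6,-14 \right)} + B{\left(6,-33 \right)}\right) = - 1584 \left(\left(1536 + 96 \left(12 - 6\right)\right) + \left(6 - 33\right)\right) = - 1584 \left(\left(1536 + 96 \left(12 - 6\right)\right) - 27\right) = - 1584 \left(\left(1536 + 96 \cdot 6\right) - 27\right) = - 1584 \left(\left(1536 + 576\right) - 27\right) = - 1584 \left(2112 - 27\right) = \left(-1584\right) 2085 = -3302640$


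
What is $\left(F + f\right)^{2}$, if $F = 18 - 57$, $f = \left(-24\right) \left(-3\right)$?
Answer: $1089$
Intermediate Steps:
$f = 72$
$F = -39$ ($F = 18 - 57 = -39$)
$\left(F + f\right)^{2} = \left(-39 + 72\right)^{2} = 33^{2} = 1089$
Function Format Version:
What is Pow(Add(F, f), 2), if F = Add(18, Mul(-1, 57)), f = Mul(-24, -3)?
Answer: 1089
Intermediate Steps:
f = 72
F = -39 (F = Add(18, -57) = -39)
Pow(Add(F, f), 2) = Pow(Add(-39, 72), 2) = Pow(33, 2) = 1089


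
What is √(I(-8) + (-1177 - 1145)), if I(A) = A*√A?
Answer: √(-2322 - 16*I*√2) ≈ 0.2348 - 48.188*I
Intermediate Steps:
I(A) = A^(3/2)
√(I(-8) + (-1177 - 1145)) = √((-8)^(3/2) + (-1177 - 1145)) = √(-16*I*√2 - 2322) = √(-2322 - 16*I*√2)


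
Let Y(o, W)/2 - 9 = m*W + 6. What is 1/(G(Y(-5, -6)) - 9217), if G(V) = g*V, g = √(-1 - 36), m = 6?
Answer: I/(-9217*I + 42*√37) ≈ -0.00010841 + 3.005e-6*I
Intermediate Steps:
Y(o, W) = 30 + 12*W (Y(o, W) = 18 + 2*(6*W + 6) = 18 + 2*(6 + 6*W) = 18 + (12 + 12*W) = 30 + 12*W)
g = I*√37 (g = √(-37) = I*√37 ≈ 6.0828*I)
G(V) = I*V*√37 (G(V) = (I*√37)*V = I*V*√37)
1/(G(Y(-5, -6)) - 9217) = 1/(I*(30 + 12*(-6))*√37 - 9217) = 1/(I*(30 - 72)*√37 - 9217) = 1/(I*(-42)*√37 - 9217) = 1/(-42*I*√37 - 9217) = 1/(-9217 - 42*I*√37)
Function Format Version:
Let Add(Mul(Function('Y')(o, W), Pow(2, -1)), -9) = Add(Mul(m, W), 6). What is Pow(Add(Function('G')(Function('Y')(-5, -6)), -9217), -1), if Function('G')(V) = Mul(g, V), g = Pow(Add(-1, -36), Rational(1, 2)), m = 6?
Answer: Mul(I, Pow(Add(Mul(-9217, I), Mul(42, Pow(37, Rational(1, 2)))), -1)) ≈ Add(-0.00010841, Mul(3.0050e-6, I))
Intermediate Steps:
Function('Y')(o, W) = Add(30, Mul(12, W)) (Function('Y')(o, W) = Add(18, Mul(2, Add(Mul(6, W), 6))) = Add(18, Mul(2, Add(6, Mul(6, W)))) = Add(18, Add(12, Mul(12, W))) = Add(30, Mul(12, W)))
g = Mul(I, Pow(37, Rational(1, 2))) (g = Pow(-37, Rational(1, 2)) = Mul(I, Pow(37, Rational(1, 2))) ≈ Mul(6.0828, I))
Function('G')(V) = Mul(I, V, Pow(37, Rational(1, 2))) (Function('G')(V) = Mul(Mul(I, Pow(37, Rational(1, 2))), V) = Mul(I, V, Pow(37, Rational(1, 2))))
Pow(Add(Function('G')(Function('Y')(-5, -6)), -9217), -1) = Pow(Add(Mul(I, Add(30, Mul(12, -6)), Pow(37, Rational(1, 2))), -9217), -1) = Pow(Add(Mul(I, Add(30, -72), Pow(37, Rational(1, 2))), -9217), -1) = Pow(Add(Mul(I, -42, Pow(37, Rational(1, 2))), -9217), -1) = Pow(Add(Mul(-42, I, Pow(37, Rational(1, 2))), -9217), -1) = Pow(Add(-9217, Mul(-42, I, Pow(37, Rational(1, 2)))), -1)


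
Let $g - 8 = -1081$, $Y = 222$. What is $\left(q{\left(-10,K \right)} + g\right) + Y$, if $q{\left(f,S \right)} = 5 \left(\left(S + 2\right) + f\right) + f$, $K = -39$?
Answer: $-1096$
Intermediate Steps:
$q{\left(f,S \right)} = 10 + 5 S + 6 f$ ($q{\left(f,S \right)} = 5 \left(\left(2 + S\right) + f\right) + f = 5 \left(2 + S + f\right) + f = \left(10 + 5 S + 5 f\right) + f = 10 + 5 S + 6 f$)
$g = -1073$ ($g = 8 - 1081 = -1073$)
$\left(q{\left(-10,K \right)} + g\right) + Y = \left(\left(10 + 5 \left(-39\right) + 6 \left(-10\right)\right) - 1073\right) + 222 = \left(\left(10 - 195 - 60\right) - 1073\right) + 222 = \left(-245 - 1073\right) + 222 = -1318 + 222 = -1096$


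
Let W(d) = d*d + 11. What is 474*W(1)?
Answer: 5688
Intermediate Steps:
W(d) = 11 + d² (W(d) = d² + 11 = 11 + d²)
474*W(1) = 474*(11 + 1²) = 474*(11 + 1) = 474*12 = 5688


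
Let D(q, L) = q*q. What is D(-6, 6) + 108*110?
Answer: 11916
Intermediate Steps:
D(q, L) = q²
D(-6, 6) + 108*110 = (-6)² + 108*110 = 36 + 11880 = 11916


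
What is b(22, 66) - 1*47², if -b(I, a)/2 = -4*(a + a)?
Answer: -1153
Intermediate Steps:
b(I, a) = 16*a (b(I, a) = -(-8)*(a + a) = -(-8)*2*a = -(-16)*a = 16*a)
b(22, 66) - 1*47² = 16*66 - 1*47² = 1056 - 1*2209 = 1056 - 2209 = -1153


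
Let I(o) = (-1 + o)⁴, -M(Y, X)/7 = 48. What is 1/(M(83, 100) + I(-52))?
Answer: 1/7890145 ≈ 1.2674e-7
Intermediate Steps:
M(Y, X) = -336 (M(Y, X) = -7*48 = -336)
1/(M(83, 100) + I(-52)) = 1/(-336 + (-1 - 52)⁴) = 1/(-336 + (-53)⁴) = 1/(-336 + 7890481) = 1/7890145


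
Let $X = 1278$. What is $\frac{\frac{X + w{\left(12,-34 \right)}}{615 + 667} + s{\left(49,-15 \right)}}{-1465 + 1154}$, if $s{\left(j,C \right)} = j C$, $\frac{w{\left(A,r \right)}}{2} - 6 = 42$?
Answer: $\frac{470448}{199351} \approx 2.3599$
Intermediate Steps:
$w{\left(A,r \right)} = 96$ ($w{\left(A,r \right)} = 12 + 2 \cdot 42 = 12 + 84 = 96$)
$s{\left(j,C \right)} = C j$
$\frac{\frac{X + w{\left(12,-34 \right)}}{615 + 667} + s{\left(49,-15 \right)}}{-1465 + 1154} = \frac{\frac{1278 + 96}{615 + 667} - 735}{-1465 + 1154} = \frac{\frac{1374}{1282} - 735}{-311} = \left(1374 \cdot \frac{1}{1282} - 735\right) \left(- \frac{1}{311}\right) = \left(\frac{687}{641} - 735\right) \left(- \frac{1}{311}\right) = \left(- \frac{470448}{641}\right) \left(- \frac{1}{311}\right) = \frac{470448}{199351}$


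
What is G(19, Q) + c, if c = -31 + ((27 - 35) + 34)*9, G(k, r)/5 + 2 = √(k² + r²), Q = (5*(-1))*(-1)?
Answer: 193 + 5*√386 ≈ 291.23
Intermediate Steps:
Q = 5 (Q = -5*(-1) = 5)
G(k, r) = -10 + 5*√(k² + r²)
c = 203 (c = -31 + (-8 + 34)*9 = -31 + 26*9 = -31 + 234 = 203)
G(19, Q) + c = (-10 + 5*√(19² + 5²)) + 203 = (-10 + 5*√(361 + 25)) + 203 = (-10 + 5*√386) + 203 = 193 + 5*√386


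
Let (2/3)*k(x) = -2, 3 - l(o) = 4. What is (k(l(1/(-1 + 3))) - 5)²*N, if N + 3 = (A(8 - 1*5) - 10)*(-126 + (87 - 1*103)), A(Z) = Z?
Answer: 63424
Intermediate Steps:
l(o) = -1 (l(o) = 3 - 1*4 = 3 - 4 = -1)
k(x) = -3 (k(x) = (3/2)*(-2) = -3)
N = 991 (N = -3 + ((8 - 1*5) - 10)*(-126 + (87 - 1*103)) = -3 + ((8 - 5) - 10)*(-126 + (87 - 103)) = -3 + (3 - 10)*(-126 - 16) = -3 - 7*(-142) = -3 + 994 = 991)
(k(l(1/(-1 + 3))) - 5)²*N = (-3 - 5)²*991 = (-8)²*991 = 64*991 = 63424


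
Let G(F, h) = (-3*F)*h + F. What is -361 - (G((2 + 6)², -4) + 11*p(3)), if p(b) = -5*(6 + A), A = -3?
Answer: -1028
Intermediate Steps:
G(F, h) = F - 3*F*h (G(F, h) = -3*F*h + F = F - 3*F*h)
p(b) = -15 (p(b) = -5*(6 - 3) = -5*3 = -15)
-361 - (G((2 + 6)², -4) + 11*p(3)) = -361 - ((2 + 6)²*(1 - 3*(-4)) + 11*(-15)) = -361 - (8²*(1 + 12) - 165) = -361 - (64*13 - 165) = -361 - (832 - 165) = -361 - 1*667 = -361 - 667 = -1028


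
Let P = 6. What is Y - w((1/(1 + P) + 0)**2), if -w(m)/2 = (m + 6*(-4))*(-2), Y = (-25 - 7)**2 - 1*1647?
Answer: -25827/49 ≈ -527.08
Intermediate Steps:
Y = -623 (Y = (-32)**2 - 1647 = 1024 - 1647 = -623)
w(m) = -96 + 4*m (w(m) = -2*(m + 6*(-4))*(-2) = -2*(m - 24)*(-2) = -2*(-24 + m)*(-2) = -2*(48 - 2*m) = -96 + 4*m)
Y - w((1/(1 + P) + 0)**2) = -623 - (-96 + 4*(1/(1 + 6) + 0)**2) = -623 - (-96 + 4*(1/7 + 0)**2) = -623 - (-96 + 4*(1/7)**2) = -623 - (-96 + 4*(1/49)) = -623 - (-96 + 4/49) = -623 - 1*(-4700/49) = -623 + 4700/49 = -25827/49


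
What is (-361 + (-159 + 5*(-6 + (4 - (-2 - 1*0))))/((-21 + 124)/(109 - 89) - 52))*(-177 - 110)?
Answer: 96167099/937 ≈ 1.0263e+5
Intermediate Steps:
(-361 + (-159 + 5*(-6 + (4 - (-2 - 1*0))))/((-21 + 124)/(109 - 89) - 52))*(-177 - 110) = (-361 + (-159 + 5*(-6 + (4 - (-2 + 0))))/(103/20 - 52))*(-287) = (-361 + (-159 + 5*(-6 + (4 - 1*(-2))))/(103*(1/20) - 52))*(-287) = (-361 + (-159 + 5*(-6 + (4 + 2)))/(103/20 - 52))*(-287) = (-361 + (-159 + 5*(-6 + 6))/(-937/20))*(-287) = (-361 + (-159 + 5*0)*(-20/937))*(-287) = (-361 + (-159 + 0)*(-20/937))*(-287) = (-361 - 159*(-20/937))*(-287) = (-361 + 3180/937)*(-287) = -335077/937*(-287) = 96167099/937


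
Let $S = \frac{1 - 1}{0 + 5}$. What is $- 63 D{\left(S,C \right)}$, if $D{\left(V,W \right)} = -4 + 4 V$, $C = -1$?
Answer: $252$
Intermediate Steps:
$S = 0$ ($S = \frac{0}{5} = 0 \cdot \frac{1}{5} = 0$)
$- 63 D{\left(S,C \right)} = - 63 \left(-4 + 4 \cdot 0\right) = - 63 \left(-4 + 0\right) = \left(-63\right) \left(-4\right) = 252$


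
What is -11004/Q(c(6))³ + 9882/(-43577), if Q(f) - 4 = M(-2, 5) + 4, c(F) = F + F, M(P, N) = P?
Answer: -40137985/784386 ≈ -51.171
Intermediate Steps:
c(F) = 2*F
Q(f) = 6 (Q(f) = 4 + (-2 + 4) = 4 + 2 = 6)
-11004/Q(c(6))³ + 9882/(-43577) = -11004/(6³) + 9882/(-43577) = -11004/216 + 9882*(-1/43577) = -11004*1/216 - 9882/43577 = -917/18 - 9882/43577 = -40137985/784386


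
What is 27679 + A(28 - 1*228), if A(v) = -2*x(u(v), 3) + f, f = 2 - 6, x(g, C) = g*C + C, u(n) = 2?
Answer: 27657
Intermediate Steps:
x(g, C) = C + C*g (x(g, C) = C*g + C = C + C*g)
f = -4
A(v) = -22 (A(v) = -6*(1 + 2) - 4 = -6*3 - 4 = -2*9 - 4 = -18 - 4 = -22)
27679 + A(28 - 1*228) = 27679 - 22 = 27657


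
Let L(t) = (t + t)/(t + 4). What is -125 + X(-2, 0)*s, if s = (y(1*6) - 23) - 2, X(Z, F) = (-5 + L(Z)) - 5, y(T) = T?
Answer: 103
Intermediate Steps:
L(t) = 2*t/(4 + t) (L(t) = (2*t)/(4 + t) = 2*t/(4 + t))
X(Z, F) = -10 + 2*Z/(4 + Z) (X(Z, F) = (-5 + 2*Z/(4 + Z)) - 5 = -10 + 2*Z/(4 + Z))
s = -19 (s = (1*6 - 23) - 2 = (6 - 23) - 2 = -17 - 2 = -19)
-125 + X(-2, 0)*s = -125 + (8*(-5 - 1*(-2))/(4 - 2))*(-19) = -125 + (8*(-5 + 2)/2)*(-19) = -125 + (8*(1/2)*(-3))*(-19) = -125 - 12*(-19) = -125 + 228 = 103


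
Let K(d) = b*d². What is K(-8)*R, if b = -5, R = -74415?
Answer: 23812800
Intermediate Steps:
K(d) = -5*d²
K(-8)*R = -5*(-8)²*(-74415) = -5*64*(-74415) = -320*(-74415) = 23812800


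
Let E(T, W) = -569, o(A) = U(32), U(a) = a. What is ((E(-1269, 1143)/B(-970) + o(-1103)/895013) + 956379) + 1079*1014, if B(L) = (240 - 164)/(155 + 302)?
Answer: 139243282666183/68020988 ≈ 2.0471e+6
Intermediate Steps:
o(A) = 32
B(L) = 76/457
((E(-1269, 1143)/B(-970) + o(-1103)/895013) + 956379) + 1079*1014 = ((-569/76/457 + 32/895013) + 956379) + 1079*1014 = ((-569*457/76 + 32*(1/895013)) + 956379) + 1094106 = ((-260033/76 + 32/895013) + 956379) + 1094106 = (-232732912997/68020988 + 956379) + 1094106 = 64821111569455/68020988 + 1094106 = 139243282666183/68020988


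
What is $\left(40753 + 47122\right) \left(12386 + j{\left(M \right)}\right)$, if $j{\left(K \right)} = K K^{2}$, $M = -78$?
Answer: $-40612837250$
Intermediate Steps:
$j{\left(K \right)} = K^{3}$
$\left(40753 + 47122\right) \left(12386 + j{\left(M \right)}\right) = \left(40753 + 47122\right) \left(12386 + \left(-78\right)^{3}\right) = 87875 \left(12386 - 474552\right) = 87875 \left(-462166\right) = -40612837250$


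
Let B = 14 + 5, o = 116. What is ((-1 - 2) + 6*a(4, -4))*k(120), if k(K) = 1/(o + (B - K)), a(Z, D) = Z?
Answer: 7/5 ≈ 1.4000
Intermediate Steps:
B = 19
k(K) = 1/(135 - K) (k(K) = 1/(116 + (19 - K)) = 1/(135 - K))
((-1 - 2) + 6*a(4, -4))*k(120) = ((-1 - 2) + 6*4)/(135 - 1*120) = (-3 + 24)/(135 - 120) = 21/15 = 21*(1/15) = 7/5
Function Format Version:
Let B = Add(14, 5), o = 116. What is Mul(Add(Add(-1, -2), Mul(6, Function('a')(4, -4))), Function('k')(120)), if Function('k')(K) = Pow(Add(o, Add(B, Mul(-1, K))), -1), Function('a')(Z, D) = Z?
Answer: Rational(7, 5) ≈ 1.4000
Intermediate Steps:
B = 19
Function('k')(K) = Pow(Add(135, Mul(-1, K)), -1) (Function('k')(K) = Pow(Add(116, Add(19, Mul(-1, K))), -1) = Pow(Add(135, Mul(-1, K)), -1))
Mul(Add(Add(-1, -2), Mul(6, Function('a')(4, -4))), Function('k')(120)) = Mul(Add(Add(-1, -2), Mul(6, 4)), Pow(Add(135, Mul(-1, 120)), -1)) = Mul(Add(-3, 24), Pow(Add(135, -120), -1)) = Mul(21, Pow(15, -1)) = Mul(21, Rational(1, 15)) = Rational(7, 5)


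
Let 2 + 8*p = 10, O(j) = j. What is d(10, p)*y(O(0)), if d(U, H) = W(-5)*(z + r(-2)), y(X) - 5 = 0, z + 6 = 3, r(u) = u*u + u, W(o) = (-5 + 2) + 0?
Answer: 15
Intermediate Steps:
W(o) = -3 (W(o) = -3 + 0 = -3)
r(u) = u + u² (r(u) = u² + u = u + u²)
z = -3 (z = -6 + 3 = -3)
p = 1 (p = -¼ + (⅛)*10 = -¼ + 5/4 = 1)
y(X) = 5 (y(X) = 5 + 0 = 5)
d(U, H) = 3 (d(U, H) = -3*(-3 - 2*(1 - 2)) = -3*(-3 - 2*(-1)) = -3*(-3 + 2) = -3*(-1) = 3)
d(10, p)*y(O(0)) = 3*5 = 15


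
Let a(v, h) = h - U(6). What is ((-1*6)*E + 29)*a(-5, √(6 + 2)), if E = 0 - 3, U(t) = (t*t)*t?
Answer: -10152 + 94*√2 ≈ -10019.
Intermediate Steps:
U(t) = t³ (U(t) = t²*t = t³)
E = -3
a(v, h) = -216 + h (a(v, h) = h - 1*6³ = h - 1*216 = h - 216 = -216 + h)
((-1*6)*E + 29)*a(-5, √(6 + 2)) = (-1*6*(-3) + 29)*(-216 + √(6 + 2)) = (-6*(-3) + 29)*(-216 + √8) = (18 + 29)*(-216 + 2*√2) = 47*(-216 + 2*√2) = -10152 + 94*√2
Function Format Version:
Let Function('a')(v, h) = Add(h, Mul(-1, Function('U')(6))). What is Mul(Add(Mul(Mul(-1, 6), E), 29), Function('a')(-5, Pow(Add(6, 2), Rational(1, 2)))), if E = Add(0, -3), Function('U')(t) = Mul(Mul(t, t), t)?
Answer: Add(-10152, Mul(94, Pow(2, Rational(1, 2)))) ≈ -10019.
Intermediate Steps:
Function('U')(t) = Pow(t, 3) (Function('U')(t) = Mul(Pow(t, 2), t) = Pow(t, 3))
E = -3
Function('a')(v, h) = Add(-216, h) (Function('a')(v, h) = Add(h, Mul(-1, Pow(6, 3))) = Add(h, Mul(-1, 216)) = Add(h, -216) = Add(-216, h))
Mul(Add(Mul(Mul(-1, 6), E), 29), Function('a')(-5, Pow(Add(6, 2), Rational(1, 2)))) = Mul(Add(Mul(Mul(-1, 6), -3), 29), Add(-216, Pow(Add(6, 2), Rational(1, 2)))) = Mul(Add(Mul(-6, -3), 29), Add(-216, Pow(8, Rational(1, 2)))) = Mul(Add(18, 29), Add(-216, Mul(2, Pow(2, Rational(1, 2))))) = Mul(47, Add(-216, Mul(2, Pow(2, Rational(1, 2))))) = Add(-10152, Mul(94, Pow(2, Rational(1, 2))))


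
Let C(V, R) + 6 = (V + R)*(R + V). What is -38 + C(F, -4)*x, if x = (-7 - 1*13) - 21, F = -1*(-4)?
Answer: 208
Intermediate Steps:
F = 4
x = -41 (x = (-7 - 13) - 21 = -20 - 21 = -41)
C(V, R) = -6 + (R + V)² (C(V, R) = -6 + (V + R)*(R + V) = -6 + (R + V)*(R + V) = -6 + (R + V)²)
-38 + C(F, -4)*x = -38 + (-6 + (-4 + 4)²)*(-41) = -38 + (-6 + 0²)*(-41) = -38 + (-6 + 0)*(-41) = -38 - 6*(-41) = -38 + 246 = 208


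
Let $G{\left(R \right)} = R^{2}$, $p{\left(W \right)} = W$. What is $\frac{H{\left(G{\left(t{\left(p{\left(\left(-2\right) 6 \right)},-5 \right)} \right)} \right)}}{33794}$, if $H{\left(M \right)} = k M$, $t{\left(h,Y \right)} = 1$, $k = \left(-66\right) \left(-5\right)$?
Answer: $\frac{165}{16897} \approx 0.009765$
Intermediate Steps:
$k = 330$
$H{\left(M \right)} = 330 M$
$\frac{H{\left(G{\left(t{\left(p{\left(\left(-2\right) 6 \right)},-5 \right)} \right)} \right)}}{33794} = \frac{330 \cdot 1^{2}}{33794} = 330 \cdot 1 \cdot \frac{1}{33794} = 330 \cdot \frac{1}{33794} = \frac{165}{16897}$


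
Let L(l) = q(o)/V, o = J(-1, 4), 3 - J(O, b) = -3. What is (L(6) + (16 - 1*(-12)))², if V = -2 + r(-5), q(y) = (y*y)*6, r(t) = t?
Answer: 400/49 ≈ 8.1633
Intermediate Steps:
J(O, b) = 6 (J(O, b) = 3 - 1*(-3) = 3 + 3 = 6)
o = 6
q(y) = 6*y² (q(y) = y²*6 = 6*y²)
V = -7 (V = -2 - 5 = -7)
L(l) = -216/7 (L(l) = (6*6²)/(-7) = (6*36)*(-⅐) = 216*(-⅐) = -216/7)
(L(6) + (16 - 1*(-12)))² = (-216/7 + (16 - 1*(-12)))² = (-216/7 + (16 + 12))² = (-216/7 + 28)² = (-20/7)² = 400/49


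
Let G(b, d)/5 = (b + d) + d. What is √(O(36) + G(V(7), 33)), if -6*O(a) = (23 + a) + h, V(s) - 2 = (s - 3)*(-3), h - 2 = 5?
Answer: √269 ≈ 16.401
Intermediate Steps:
h = 7 (h = 2 + 5 = 7)
V(s) = 11 - 3*s (V(s) = 2 + (s - 3)*(-3) = 2 + (-3 + s)*(-3) = 2 + (9 - 3*s) = 11 - 3*s)
G(b, d) = 5*b + 10*d (G(b, d) = 5*((b + d) + d) = 5*(b + 2*d) = 5*b + 10*d)
O(a) = -5 - a/6 (O(a) = -((23 + a) + 7)/6 = -(30 + a)/6 = -5 - a/6)
√(O(36) + G(V(7), 33)) = √((-5 - ⅙*36) + (5*(11 - 3*7) + 10*33)) = √((-5 - 6) + (5*(11 - 21) + 330)) = √(-11 + (5*(-10) + 330)) = √(-11 + (-50 + 330)) = √(-11 + 280) = √269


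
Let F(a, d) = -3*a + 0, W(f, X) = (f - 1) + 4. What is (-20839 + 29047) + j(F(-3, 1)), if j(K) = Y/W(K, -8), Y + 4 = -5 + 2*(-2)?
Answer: 98483/12 ≈ 8206.9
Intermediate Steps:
W(f, X) = 3 + f (W(f, X) = (-1 + f) + 4 = 3 + f)
F(a, d) = -3*a
Y = -13 (Y = -4 + (-5 + 2*(-2)) = -4 + (-5 - 4) = -4 - 9 = -13)
j(K) = -13/(3 + K)
(-20839 + 29047) + j(F(-3, 1)) = (-20839 + 29047) - 13/(3 - 3*(-3)) = 8208 - 13/(3 + 9) = 8208 - 13/12 = 98483/12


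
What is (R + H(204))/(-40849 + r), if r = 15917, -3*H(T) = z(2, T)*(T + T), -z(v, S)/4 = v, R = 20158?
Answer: -10623/12466 ≈ -0.85216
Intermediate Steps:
z(v, S) = -4*v
H(T) = 16*T/3 (H(T) = -(-4*2)*(T + T)/3 = -(-8)*2*T/3 = -(-16)*T/3 = 16*T/3)
(R + H(204))/(-40849 + r) = (20158 + (16/3)*204)/(-40849 + 15917) = (20158 + 1088)/(-24932) = 21246*(-1/24932) = -10623/12466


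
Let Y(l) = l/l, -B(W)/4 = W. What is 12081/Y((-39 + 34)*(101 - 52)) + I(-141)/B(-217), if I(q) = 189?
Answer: 1498071/124 ≈ 12081.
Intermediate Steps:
B(W) = -4*W
Y(l) = 1
12081/Y((-39 + 34)*(101 - 52)) + I(-141)/B(-217) = 12081/1 + 189/((-4*(-217))) = 12081*1 + 189/868 = 12081 + 189*(1/868) = 12081 + 27/124 = 1498071/124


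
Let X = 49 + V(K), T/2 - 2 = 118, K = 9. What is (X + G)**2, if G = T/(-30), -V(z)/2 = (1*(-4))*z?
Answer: 12769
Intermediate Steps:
T = 240 (T = 4 + 2*118 = 4 + 236 = 240)
V(z) = 8*z (V(z) = -2*1*(-4)*z = -(-8)*z = 8*z)
G = -8 (G = 240/(-30) = 240*(-1/30) = -8)
X = 121 (X = 49 + 8*9 = 49 + 72 = 121)
(X + G)**2 = (121 - 8)**2 = 113**2 = 12769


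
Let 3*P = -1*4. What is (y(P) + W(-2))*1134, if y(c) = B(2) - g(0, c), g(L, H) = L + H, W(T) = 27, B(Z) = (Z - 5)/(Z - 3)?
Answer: 35532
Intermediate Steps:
P = -4/3 (P = (-1*4)/3 = (⅓)*(-4) = -4/3 ≈ -1.3333)
B(Z) = (-5 + Z)/(-3 + Z)
g(L, H) = H + L
y(c) = 3 - c (y(c) = (-5 + 2)/(-3 + 2) - (c + 0) = -3/(-1) - c = -1*(-3) - c = 3 - c)
(y(P) + W(-2))*1134 = ((3 - 1*(-4/3)) + 27)*1134 = ((3 + 4/3) + 27)*1134 = (13/3 + 27)*1134 = (94/3)*1134 = 35532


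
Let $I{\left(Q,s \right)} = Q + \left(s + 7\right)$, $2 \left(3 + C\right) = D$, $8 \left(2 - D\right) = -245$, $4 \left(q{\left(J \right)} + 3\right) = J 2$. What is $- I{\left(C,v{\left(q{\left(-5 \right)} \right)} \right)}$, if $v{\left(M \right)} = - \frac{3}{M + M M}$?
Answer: $- \frac{10661}{528} \approx -20.191$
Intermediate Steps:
$q{\left(J \right)} = -3 + \frac{J}{2}$ ($q{\left(J \right)} = -3 + \frac{J 2}{4} = -3 + \frac{2 J}{4} = -3 + \frac{J}{2}$)
$D = \frac{261}{8}$ ($D = 2 - - \frac{245}{8} = 2 + \frac{245}{8} = \frac{261}{8} \approx 32.625$)
$C = \frac{213}{16}$ ($C = -3 + \frac{1}{2} \cdot \frac{261}{8} = -3 + \frac{261}{16} = \frac{213}{16} \approx 13.313$)
$v{\left(M \right)} = - \frac{3}{M + M^{2}}$
$I{\left(Q,s \right)} = 7 + Q + s$ ($I{\left(Q,s \right)} = Q + \left(7 + s\right) = 7 + Q + s$)
$- I{\left(C,v{\left(q{\left(-5 \right)} \right)} \right)} = - (7 + \frac{213}{16} - \frac{3}{\left(-3 + \frac{1}{2} \left(-5\right)\right) \left(1 + \left(-3 + \frac{1}{2} \left(-5\right)\right)\right)}) = - (7 + \frac{213}{16} - \frac{3}{\left(-3 - \frac{5}{2}\right) \left(1 - \frac{11}{2}\right)}) = - (7 + \frac{213}{16} - \frac{3}{\left(- \frac{11}{2}\right) \left(1 - \frac{11}{2}\right)}) = - (7 + \frac{213}{16} - - \frac{6}{11 \left(- \frac{9}{2}\right)}) = - (7 + \frac{213}{16} - \left(- \frac{6}{11}\right) \left(- \frac{2}{9}\right)) = - (7 + \frac{213}{16} - \frac{4}{33}) = \left(-1\right) \frac{10661}{528} = - \frac{10661}{528}$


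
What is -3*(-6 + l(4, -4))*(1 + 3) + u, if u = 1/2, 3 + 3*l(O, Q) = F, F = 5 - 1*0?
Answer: 129/2 ≈ 64.500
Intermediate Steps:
F = 5 (F = 5 + 0 = 5)
l(O, Q) = ⅔ (l(O, Q) = -1 + (⅓)*5 = -1 + 5/3 = ⅔)
u = ½ ≈ 0.50000
-3*(-6 + l(4, -4))*(1 + 3) + u = -3*(-6 + ⅔)*(1 + 3) + ½ = -(-16)*4 + ½ = -3*(-64/3) + ½ = 64 + ½ = 129/2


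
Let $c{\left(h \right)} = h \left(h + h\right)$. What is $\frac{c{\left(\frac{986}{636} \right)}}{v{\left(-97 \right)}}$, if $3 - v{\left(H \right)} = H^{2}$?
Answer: $- \frac{243049}{475586172} \approx -0.00051105$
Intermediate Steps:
$c{\left(h \right)} = 2 h^{2}$ ($c{\left(h \right)} = h 2 h = 2 h^{2}$)
$v{\left(H \right)} = 3 - H^{2}$
$\frac{c{\left(\frac{986}{636} \right)}}{v{\left(-97 \right)}} = \frac{2 \left(\frac{986}{636}\right)^{2}}{3 - \left(-97\right)^{2}} = \frac{2 \left(986 \cdot \frac{1}{636}\right)^{2}}{3 - 9409} = \frac{2 \left(\frac{493}{318}\right)^{2}}{3 - 9409} = \frac{2 \cdot \frac{243049}{101124}}{-9406} = \frac{243049}{50562} \left(- \frac{1}{9406}\right) = - \frac{243049}{475586172}$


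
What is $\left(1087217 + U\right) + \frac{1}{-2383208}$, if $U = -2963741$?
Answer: $- \frac{4472147008993}{2383208} \approx -1.8765 \cdot 10^{6}$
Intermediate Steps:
$\left(1087217 + U\right) + \frac{1}{-2383208} = \left(1087217 - 2963741\right) + \frac{1}{-2383208} = -1876524 - \frac{1}{2383208} = - \frac{4472147008993}{2383208}$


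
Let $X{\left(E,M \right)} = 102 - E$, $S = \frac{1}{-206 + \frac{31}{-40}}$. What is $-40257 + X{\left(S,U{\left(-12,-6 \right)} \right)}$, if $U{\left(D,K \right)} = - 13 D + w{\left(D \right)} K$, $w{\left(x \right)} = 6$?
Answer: $- \frac{332121965}{8271} \approx -40155.0$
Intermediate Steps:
$S = - \frac{40}{8271}$ ($S = \frac{1}{-206 + 31 \left(- \frac{1}{40}\right)} = \frac{1}{-206 - \frac{31}{40}} = \frac{1}{- \frac{8271}{40}} = - \frac{40}{8271} \approx -0.0048362$)
$U{\left(D,K \right)} = - 13 D + 6 K$
$-40257 + X{\left(S,U{\left(-12,-6 \right)} \right)} = -40257 + \left(102 - - \frac{40}{8271}\right) = -40257 + \left(102 + \frac{40}{8271}\right) = -40257 + \frac{843682}{8271} = - \frac{332121965}{8271}$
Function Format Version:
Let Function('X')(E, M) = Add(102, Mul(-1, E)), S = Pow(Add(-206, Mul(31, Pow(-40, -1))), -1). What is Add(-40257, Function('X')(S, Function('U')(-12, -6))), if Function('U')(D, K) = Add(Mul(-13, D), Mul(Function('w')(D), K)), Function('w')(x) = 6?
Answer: Rational(-332121965, 8271) ≈ -40155.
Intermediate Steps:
S = Rational(-40, 8271) (S = Pow(Add(-206, Mul(31, Rational(-1, 40))), -1) = Pow(Add(-206, Rational(-31, 40)), -1) = Pow(Rational(-8271, 40), -1) = Rational(-40, 8271) ≈ -0.0048362)
Function('U')(D, K) = Add(Mul(-13, D), Mul(6, K))
Add(-40257, Function('X')(S, Function('U')(-12, -6))) = Add(-40257, Add(102, Mul(-1, Rational(-40, 8271)))) = Add(-40257, Add(102, Rational(40, 8271))) = Add(-40257, Rational(843682, 8271)) = Rational(-332121965, 8271)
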